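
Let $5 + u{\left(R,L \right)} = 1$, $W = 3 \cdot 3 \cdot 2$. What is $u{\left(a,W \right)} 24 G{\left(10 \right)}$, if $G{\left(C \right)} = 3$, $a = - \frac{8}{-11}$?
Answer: $-288$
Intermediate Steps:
$a = \frac{8}{11}$ ($a = \left(-8\right) \left(- \frac{1}{11}\right) = \frac{8}{11} \approx 0.72727$)
$W = 18$ ($W = 9 \cdot 2 = 18$)
$u{\left(R,L \right)} = -4$ ($u{\left(R,L \right)} = -5 + 1 = -4$)
$u{\left(a,W \right)} 24 G{\left(10 \right)} = \left(-4\right) 24 \cdot 3 = \left(-96\right) 3 = -288$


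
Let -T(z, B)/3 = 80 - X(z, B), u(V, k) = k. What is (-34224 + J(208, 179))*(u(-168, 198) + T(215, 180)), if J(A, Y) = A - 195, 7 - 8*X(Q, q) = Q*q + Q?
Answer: 1001184915/2 ≈ 5.0059e+8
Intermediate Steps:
X(Q, q) = 7/8 - Q/8 - Q*q/8 (X(Q, q) = 7/8 - (Q*q + Q)/8 = 7/8 - (Q + Q*q)/8 = 7/8 + (-Q/8 - Q*q/8) = 7/8 - Q/8 - Q*q/8)
T(z, B) = -1899/8 - 3*z/8 - 3*B*z/8 (T(z, B) = -3*(80 - (7/8 - z/8 - z*B/8)) = -3*(80 - (7/8 - z/8 - B*z/8)) = -3*(80 + (-7/8 + z/8 + B*z/8)) = -3*(633/8 + z/8 + B*z/8) = -1899/8 - 3*z/8 - 3*B*z/8)
J(A, Y) = -195 + A
(-34224 + J(208, 179))*(u(-168, 198) + T(215, 180)) = (-34224 + (-195 + 208))*(198 + (-1899/8 - 3/8*215 - 3/8*180*215)) = (-34224 + 13)*(198 + (-1899/8 - 645/8 - 29025/2)) = -34211*(198 - 29661/2) = -34211*(-29265/2) = 1001184915/2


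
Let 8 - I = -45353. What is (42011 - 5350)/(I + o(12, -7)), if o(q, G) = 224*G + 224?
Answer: 36661/44017 ≈ 0.83288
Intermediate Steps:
I = 45361 (I = 8 - 1*(-45353) = 8 + 45353 = 45361)
o(q, G) = 224 + 224*G
(42011 - 5350)/(I + o(12, -7)) = (42011 - 5350)/(45361 + (224 + 224*(-7))) = 36661/(45361 + (224 - 1568)) = 36661/(45361 - 1344) = 36661/44017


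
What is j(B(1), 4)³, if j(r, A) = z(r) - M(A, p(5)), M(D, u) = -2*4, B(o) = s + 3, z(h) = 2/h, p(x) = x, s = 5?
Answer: 35937/64 ≈ 561.52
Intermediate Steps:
B(o) = 8 (B(o) = 5 + 3 = 8)
M(D, u) = -8
j(r, A) = 8 + 2/r (j(r, A) = 2/r - 1*(-8) = 2/r + 8 = 8 + 2/r)
j(B(1), 4)³ = (8 + 2/8)³ = (8 + 2*(⅛))³ = (8 + ¼)³ = (33/4)³ = 35937/64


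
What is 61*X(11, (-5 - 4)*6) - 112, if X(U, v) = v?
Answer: -3406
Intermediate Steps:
61*X(11, (-5 - 4)*6) - 112 = 61*((-5 - 4)*6) - 112 = 61*(-9*6) - 112 = 61*(-54) - 112 = -3294 - 112 = -3406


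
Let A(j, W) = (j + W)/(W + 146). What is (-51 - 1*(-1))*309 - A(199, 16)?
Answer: -2503115/162 ≈ -15451.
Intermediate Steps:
A(j, W) = (W + j)/(146 + W)
(-51 - 1*(-1))*309 - A(199, 16) = (-51 - 1*(-1))*309 - (16 + 199)/(146 + 16) = (-51 + 1)*309 - 215/162 = -50*309 - 215/162 = -15450 - 1*215/162 = -15450 - 215/162 = -2503115/162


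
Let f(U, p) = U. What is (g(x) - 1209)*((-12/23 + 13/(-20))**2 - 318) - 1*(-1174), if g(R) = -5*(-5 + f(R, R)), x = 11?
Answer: 83259286081/211600 ≈ 3.9348e+5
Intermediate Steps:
g(R) = 25 - 5*R (g(R) = -5*(-5 + R) = 25 - 5*R)
(g(x) - 1209)*((-12/23 + 13/(-20))**2 - 318) - 1*(-1174) = ((25 - 5*11) - 1209)*((-12/23 + 13/(-20))**2 - 318) - 1*(-1174) = ((25 - 55) - 1209)*((-12*1/23 + 13*(-1/20))**2 - 318) + 1174 = (-30 - 1209)*((-12/23 - 13/20)**2 - 318) + 1174 = -1239*((-539/460)**2 - 318) + 1174 = -1239*(290521/211600 - 318) + 1174 = -1239*(-66998279/211600) + 1174 = 83010867681/211600 + 1174 = 83259286081/211600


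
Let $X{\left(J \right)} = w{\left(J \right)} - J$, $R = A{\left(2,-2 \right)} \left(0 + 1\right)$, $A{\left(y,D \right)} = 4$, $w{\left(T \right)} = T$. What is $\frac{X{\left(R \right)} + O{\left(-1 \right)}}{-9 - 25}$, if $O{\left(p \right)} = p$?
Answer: $\frac{1}{34} \approx 0.029412$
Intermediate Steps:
$R = 4$ ($R = 4 \left(0 + 1\right) = 4 \cdot 1 = 4$)
$X{\left(J \right)} = 0$ ($X{\left(J \right)} = J - J = 0$)
$\frac{X{\left(R \right)} + O{\left(-1 \right)}}{-9 - 25} = \frac{0 - 1}{-9 - 25} = - \frac{1}{-34} = \left(-1\right) \left(- \frac{1}{34}\right) = \frac{1}{34}$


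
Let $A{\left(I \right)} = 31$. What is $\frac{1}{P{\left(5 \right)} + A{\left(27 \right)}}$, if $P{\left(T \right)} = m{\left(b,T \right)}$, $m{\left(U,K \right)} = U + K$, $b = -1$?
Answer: $\frac{1}{35} \approx 0.028571$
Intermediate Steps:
$m{\left(U,K \right)} = K + U$
$P{\left(T \right)} = -1 + T$ ($P{\left(T \right)} = T - 1 = -1 + T$)
$\frac{1}{P{\left(5 \right)} + A{\left(27 \right)}} = \frac{1}{\left(-1 + 5\right) + 31} = \frac{1}{4 + 31} = \frac{1}{35}$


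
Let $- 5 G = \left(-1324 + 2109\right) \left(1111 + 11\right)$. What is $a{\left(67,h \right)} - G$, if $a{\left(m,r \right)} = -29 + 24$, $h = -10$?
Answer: $176149$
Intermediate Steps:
$G = -176154$ ($G = - \frac{\left(-1324 + 2109\right) \left(1111 + 11\right)}{5} = - \frac{785 \cdot 1122}{5} = \left(- \frac{1}{5}\right) 880770 = -176154$)
$a{\left(m,r \right)} = -5$
$a{\left(67,h \right)} - G = -5 - -176154 = -5 + 176154 = 176149$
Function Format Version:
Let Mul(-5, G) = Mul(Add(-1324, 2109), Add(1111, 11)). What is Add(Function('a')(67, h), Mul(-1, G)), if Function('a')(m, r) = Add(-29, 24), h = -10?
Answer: 176149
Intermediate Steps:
G = -176154 (G = Mul(Rational(-1, 5), Mul(Add(-1324, 2109), Add(1111, 11))) = Mul(Rational(-1, 5), Mul(785, 1122)) = Mul(Rational(-1, 5), 880770) = -176154)
Function('a')(m, r) = -5
Add(Function('a')(67, h), Mul(-1, G)) = Add(-5, Mul(-1, -176154)) = Add(-5, 176154) = 176149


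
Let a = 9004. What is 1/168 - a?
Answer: -1512671/168 ≈ -9004.0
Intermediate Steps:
1/168 - a = 1/168 - 1*9004 = 1/168 - 9004 = -1512671/168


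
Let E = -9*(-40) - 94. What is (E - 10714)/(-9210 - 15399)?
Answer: 10448/24609 ≈ 0.42456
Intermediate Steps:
E = 266 (E = 360 - 94 = 266)
(E - 10714)/(-9210 - 15399) = (266 - 10714)/(-9210 - 15399) = -10448/(-24609) = -10448*(-1/24609) = 10448/24609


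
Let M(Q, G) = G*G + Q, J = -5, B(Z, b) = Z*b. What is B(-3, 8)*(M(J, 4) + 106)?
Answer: -2808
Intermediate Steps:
M(Q, G) = Q + G² (M(Q, G) = G² + Q = Q + G²)
B(-3, 8)*(M(J, 4) + 106) = (-3*8)*((-5 + 4²) + 106) = -24*((-5 + 16) + 106) = -24*(11 + 106) = -24*117 = -2808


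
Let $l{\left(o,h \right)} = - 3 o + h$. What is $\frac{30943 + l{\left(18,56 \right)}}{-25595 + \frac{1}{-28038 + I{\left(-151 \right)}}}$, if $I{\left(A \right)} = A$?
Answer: $- \frac{290769535}{240499152} \approx -1.209$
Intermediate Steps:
$l{\left(o,h \right)} = h - 3 o$
$\frac{30943 + l{\left(18,56 \right)}}{-25595 + \frac{1}{-28038 + I{\left(-151 \right)}}} = \frac{30943 + \left(56 - 54\right)}{-25595 + \frac{1}{-28038 - 151}} = \frac{30943 + \left(56 - 54\right)}{-25595 + \frac{1}{-28189}} = \frac{30943 + 2}{-25595 - \frac{1}{28189}} = \frac{30945}{- \frac{721497456}{28189}} = 30945 \left(- \frac{28189}{721497456}\right) = - \frac{290769535}{240499152}$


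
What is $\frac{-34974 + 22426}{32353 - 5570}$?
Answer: $- \frac{12548}{26783} \approx -0.46851$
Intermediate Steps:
$\frac{-34974 + 22426}{32353 - 5570} = - \frac{12548}{26783}$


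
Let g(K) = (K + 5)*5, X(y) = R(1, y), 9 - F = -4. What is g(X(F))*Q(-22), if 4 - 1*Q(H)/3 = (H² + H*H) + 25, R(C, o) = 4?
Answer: -133515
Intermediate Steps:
F = 13 (F = 9 - 1*(-4) = 9 + 4 = 13)
X(y) = 4
g(K) = 25 + 5*K (g(K) = (5 + K)*5 = 25 + 5*K)
Q(H) = -63 - 6*H² (Q(H) = 12 - 3*((H² + H*H) + 25) = 12 - 3*((H² + H²) + 25) = 12 - 3*(2*H² + 25) = 12 - 3*(25 + 2*H²) = 12 + (-75 - 6*H²) = -63 - 6*H²)
g(X(F))*Q(-22) = (25 + 5*4)*(-63 - 6*(-22)²) = (25 + 20)*(-63 - 6*484) = 45*(-63 - 2904) = 45*(-2967) = -133515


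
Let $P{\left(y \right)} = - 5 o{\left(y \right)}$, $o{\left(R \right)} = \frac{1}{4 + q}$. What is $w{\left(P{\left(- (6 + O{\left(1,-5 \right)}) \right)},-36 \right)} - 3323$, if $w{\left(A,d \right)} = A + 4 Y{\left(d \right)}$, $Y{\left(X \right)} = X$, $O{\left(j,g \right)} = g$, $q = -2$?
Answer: $- \frac{6939}{2} \approx -3469.5$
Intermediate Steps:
$o{\left(R \right)} = \frac{1}{2}$ ($o{\left(R \right)} = \frac{1}{4 - 2} = \frac{1}{2}$)
$P{\left(y \right)} = - \frac{5}{2}$ ($P{\left(y \right)} = \left(-5\right) \frac{1}{2} = - \frac{5}{2}$)
$w{\left(A,d \right)} = A + 4 d$
$w{\left(P{\left(- (6 + O{\left(1,-5 \right)}) \right)},-36 \right)} - 3323 = \left(- \frac{5}{2} + 4 \left(-36\right)\right) - 3323 = \left(- \frac{5}{2} - 144\right) - 3323 = - \frac{293}{2} - 3323 = - \frac{6939}{2}$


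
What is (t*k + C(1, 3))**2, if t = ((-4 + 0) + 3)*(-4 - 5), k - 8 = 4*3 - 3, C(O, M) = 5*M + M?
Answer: 29241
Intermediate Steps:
C(O, M) = 6*M
k = 17 (k = 8 + (4*3 - 3) = 8 + (12 - 3) = 8 + 9 = 17)
t = 9 (t = (-4 + 3)*(-9) = -1*(-9) = 9)
(t*k + C(1, 3))**2 = (9*17 + 6*3)**2 = (153 + 18)**2 = 171**2 = 29241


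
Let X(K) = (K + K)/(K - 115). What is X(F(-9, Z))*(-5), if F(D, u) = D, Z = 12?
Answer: -45/62 ≈ -0.72581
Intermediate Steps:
X(K) = 2*K/(-115 + K) (X(K) = (2*K)/(-115 + K) = 2*K/(-115 + K))
X(F(-9, Z))*(-5) = (2*(-9)/(-115 - 9))*(-5) = (2*(-9)/(-124))*(-5) = (2*(-9)*(-1/124))*(-5) = (9/62)*(-5) = -45/62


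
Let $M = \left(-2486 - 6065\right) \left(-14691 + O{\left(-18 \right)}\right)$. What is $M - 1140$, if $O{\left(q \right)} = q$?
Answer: $125775519$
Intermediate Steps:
$M = 125776659$ ($M = \left(-2486 - 6065\right) \left(-14691 - 18\right) = \left(-2486 + \left(-8305 + 2240\right)\right) \left(-14709\right) = \left(-2486 - 6065\right) \left(-14709\right) = \left(-8551\right) \left(-14709\right) = 125776659$)
$M - 1140 = 125776659 - 1140 = 125775519$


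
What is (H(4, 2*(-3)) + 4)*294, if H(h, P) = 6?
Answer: 2940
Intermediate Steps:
(H(4, 2*(-3)) + 4)*294 = (6 + 4)*294 = 10*294 = 2940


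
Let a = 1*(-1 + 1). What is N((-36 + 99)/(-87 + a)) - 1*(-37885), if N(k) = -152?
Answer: 37733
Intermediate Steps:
a = 0 (a = 1*0 = 0)
N((-36 + 99)/(-87 + a)) - 1*(-37885) = -152 - 1*(-37885) = -152 + 37885 = 37733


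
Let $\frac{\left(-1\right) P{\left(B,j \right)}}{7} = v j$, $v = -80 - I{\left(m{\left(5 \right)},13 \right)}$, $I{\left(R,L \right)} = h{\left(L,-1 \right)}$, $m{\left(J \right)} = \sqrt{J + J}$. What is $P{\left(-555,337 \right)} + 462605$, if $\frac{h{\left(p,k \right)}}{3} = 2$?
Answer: $665479$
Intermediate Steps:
$h{\left(p,k \right)} = 6$ ($h{\left(p,k \right)} = 3 \cdot 2 = 6$)
$m{\left(J \right)} = \sqrt{2} \sqrt{J}$ ($m{\left(J \right)} = \sqrt{2 J} = \sqrt{2} \sqrt{J}$)
$I{\left(R,L \right)} = 6$
$v = -86$ ($v = -80 - 6 = -86$)
$P{\left(B,j \right)} = 602 j$ ($P{\left(B,j \right)} = - 7 \left(- 86 j\right) = 602 j$)
$P{\left(-555,337 \right)} + 462605 = 602 \cdot 337 + 462605 = 202874 + 462605 = 665479$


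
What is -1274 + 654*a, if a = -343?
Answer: -225596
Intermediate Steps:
-1274 + 654*a = -1274 + 654*(-343) = -1274 - 224322 = -225596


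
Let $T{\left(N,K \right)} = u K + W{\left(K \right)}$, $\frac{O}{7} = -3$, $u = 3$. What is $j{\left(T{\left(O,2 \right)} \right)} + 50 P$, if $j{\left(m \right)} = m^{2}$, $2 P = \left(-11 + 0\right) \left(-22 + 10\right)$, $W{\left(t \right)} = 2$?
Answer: $3364$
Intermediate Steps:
$O = -21$ ($O = 7 \left(-3\right) = -21$)
$T{\left(N,K \right)} = 2 + 3 K$ ($T{\left(N,K \right)} = 3 K + 2 = 2 + 3 K$)
$P = 66$ ($P = \frac{\left(-11 + 0\right) \left(-22 + 10\right)}{2} = \frac{\left(-11\right) \left(-12\right)}{2} = \frac{1}{2} \cdot 132 = 66$)
$j{\left(T{\left(O,2 \right)} \right)} + 50 P = \left(2 + 3 \cdot 2\right)^{2} + 50 \cdot 66 = \left(2 + 6\right)^{2} + 3300 = 8^{2} + 3300 = 64 + 3300 = 3364$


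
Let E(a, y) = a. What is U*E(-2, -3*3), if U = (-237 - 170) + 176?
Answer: 462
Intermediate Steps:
U = -231 (U = -407 + 176 = -231)
U*E(-2, -3*3) = -231*(-2) = 462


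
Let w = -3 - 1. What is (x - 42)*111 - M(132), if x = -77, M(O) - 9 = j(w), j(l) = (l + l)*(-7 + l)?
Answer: -13306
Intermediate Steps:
w = -4
j(l) = 2*l*(-7 + l) (j(l) = (2*l)*(-7 + l) = 2*l*(-7 + l))
M(O) = 97 (M(O) = 9 + 2*(-4)*(-7 - 4) = 9 + 2*(-4)*(-11) = 9 + 88 = 97)
(x - 42)*111 - M(132) = (-77 - 42)*111 - 1*97 = -119*111 - 97 = -13209 - 97 = -13306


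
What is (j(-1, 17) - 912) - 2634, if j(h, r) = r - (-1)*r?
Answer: -3512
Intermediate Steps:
j(h, r) = 2*r (j(h, r) = r + r = 2*r)
(j(-1, 17) - 912) - 2634 = (2*17 - 912) - 2634 = (34 - 912) - 2634 = -878 - 2634 = -3512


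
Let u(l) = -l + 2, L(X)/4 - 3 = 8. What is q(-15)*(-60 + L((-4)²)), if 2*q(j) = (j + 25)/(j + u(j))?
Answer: -40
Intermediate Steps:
L(X) = 44 (L(X) = 12 + 4*8 = 12 + 32 = 44)
u(l) = 2 - l
q(j) = 25/4 + j/4 (q(j) = ((j + 25)/(j + (2 - j)))/2 = ((25 + j)/2)/2 = ((25 + j)*(½))/2 = (25/2 + j/2)/2 = 25/4 + j/4)
q(-15)*(-60 + L((-4)²)) = (25/4 + (¼)*(-15))*(-60 + 44) = (25/4 - 15/4)*(-16) = (5/2)*(-16) = -40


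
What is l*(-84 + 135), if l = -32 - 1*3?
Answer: -1785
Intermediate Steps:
l = -35 (l = -32 - 3 = -35)
l*(-84 + 135) = -35*(-84 + 135) = -35*51 = -1785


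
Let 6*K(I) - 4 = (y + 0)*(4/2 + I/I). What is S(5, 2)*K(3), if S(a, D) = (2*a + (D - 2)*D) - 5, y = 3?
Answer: 65/6 ≈ 10.833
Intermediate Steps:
S(a, D) = -5 + 2*a + D*(-2 + D) (S(a, D) = (2*a + (-2 + D)*D) - 5 = (2*a + D*(-2 + D)) - 5 = -5 + 2*a + D*(-2 + D))
K(I) = 13/6 (K(I) = ⅔ + ((3 + 0)*(4/2 + I/I))/6 = ⅔ + (3*(4*(½) + 1))/6 = ⅔ + (3*(2 + 1))/6 = ⅔ + (3*3)/6 = ⅔ + (⅙)*9 = ⅔ + 3/2 = 13/6)
S(5, 2)*K(3) = (-5 + 2² - 2*2 + 2*5)*(13/6) = (-5 + 4 - 4 + 10)*(13/6) = 5*(13/6) = 65/6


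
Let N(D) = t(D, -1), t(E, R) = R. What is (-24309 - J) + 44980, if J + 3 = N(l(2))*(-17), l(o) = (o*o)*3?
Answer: 20657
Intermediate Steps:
l(o) = 3*o² (l(o) = o²*3 = 3*o²)
N(D) = -1
J = 14 (J = -3 - 1*(-17) = -3 + 17 = 14)
(-24309 - J) + 44980 = (-24309 - 1*14) + 44980 = (-24309 - 14) + 44980 = -24323 + 44980 = 20657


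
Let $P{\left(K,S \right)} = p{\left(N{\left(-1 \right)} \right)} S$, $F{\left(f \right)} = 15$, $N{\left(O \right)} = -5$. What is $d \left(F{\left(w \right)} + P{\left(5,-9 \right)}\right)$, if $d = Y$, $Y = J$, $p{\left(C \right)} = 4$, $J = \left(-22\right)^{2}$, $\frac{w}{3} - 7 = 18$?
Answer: $-10164$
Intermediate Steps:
$w = 75$ ($w = 21 + 3 \cdot 18 = 21 + 54 = 75$)
$J = 484$
$Y = 484$
$d = 484$
$P{\left(K,S \right)} = 4 S$
$d \left(F{\left(w \right)} + P{\left(5,-9 \right)}\right) = 484 \left(15 + 4 \left(-9\right)\right) = 484 \left(15 - 36\right) = 484 \left(-21\right) = -10164$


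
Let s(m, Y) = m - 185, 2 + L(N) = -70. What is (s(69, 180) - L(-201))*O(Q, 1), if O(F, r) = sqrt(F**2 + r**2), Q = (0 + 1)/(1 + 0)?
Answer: -44*sqrt(2) ≈ -62.225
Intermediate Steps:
L(N) = -72 (L(N) = -2 - 70 = -72)
s(m, Y) = -185 + m
Q = 1 (Q = 1/1 = 1*1 = 1)
(s(69, 180) - L(-201))*O(Q, 1) = ((-185 + 69) - 1*(-72))*sqrt(1**2 + 1**2) = (-116 + 72)*sqrt(1 + 1) = -44*sqrt(2)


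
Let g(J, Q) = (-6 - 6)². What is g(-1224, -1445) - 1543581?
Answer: -1543437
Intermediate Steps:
g(J, Q) = 144 (g(J, Q) = (-12)² = 144)
g(-1224, -1445) - 1543581 = 144 - 1543581 = -1543437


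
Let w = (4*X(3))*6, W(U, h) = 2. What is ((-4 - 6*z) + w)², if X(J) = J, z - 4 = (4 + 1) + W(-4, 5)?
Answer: 4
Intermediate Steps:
z = 11 (z = 4 + ((4 + 1) + 2) = 4 + (5 + 2) = 4 + 7 = 11)
w = 72 (w = (4*3)*6 = 12*6 = 72)
((-4 - 6*z) + w)² = ((-4 - 6*11) + 72)² = ((-4 - 66) + 72)² = (-70 + 72)² = 2² = 4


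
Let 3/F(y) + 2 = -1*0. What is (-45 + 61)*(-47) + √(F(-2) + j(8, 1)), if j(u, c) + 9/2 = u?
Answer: -752 + √2 ≈ -750.59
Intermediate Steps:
j(u, c) = -9/2 + u
F(y) = -3/2 (F(y) = 3/(-2 - 1*0) = 3/(-2 + 0) = 3/(-2) = 3*(-½) = -3/2)
(-45 + 61)*(-47) + √(F(-2) + j(8, 1)) = (-45 + 61)*(-47) + √(-3/2 + (-9/2 + 8)) = 16*(-47) + √(-3/2 + 7/2) = -752 + √2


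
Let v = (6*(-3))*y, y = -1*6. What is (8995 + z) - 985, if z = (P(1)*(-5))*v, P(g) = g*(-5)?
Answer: 10710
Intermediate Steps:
P(g) = -5*g
y = -6
v = 108 (v = (6*(-3))*(-6) = -18*(-6) = 108)
z = 2700 (z = (-5*1*(-5))*108 = -5*(-5)*108 = 25*108 = 2700)
(8995 + z) - 985 = (8995 + 2700) - 985 = 11695 - 985 = 10710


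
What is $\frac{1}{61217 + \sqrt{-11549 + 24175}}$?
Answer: $\frac{61217}{3747508463} - \frac{\sqrt{12626}}{3747508463} \approx 1.6305 \cdot 10^{-5}$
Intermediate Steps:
$\frac{1}{61217 + \sqrt{-11549 + 24175}} = \frac{1}{61217 + \sqrt{12626}}$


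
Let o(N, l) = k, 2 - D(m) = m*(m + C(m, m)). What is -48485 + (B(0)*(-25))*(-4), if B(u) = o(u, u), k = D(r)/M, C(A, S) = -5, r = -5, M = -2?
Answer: -46085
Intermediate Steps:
D(m) = 2 - m*(-5 + m) (D(m) = 2 - m*(m - 5) = 2 - m*(-5 + m))
k = 24 (k = (2 - 1*(-5)**2 + 5*(-5))/(-2) = (2 - 1*25 - 25)*(-1/2) = (2 - 25 - 25)*(-1/2) = -48*(-1/2) = 24)
o(N, l) = 24
B(u) = 24
-48485 + (B(0)*(-25))*(-4) = -48485 + (24*(-25))*(-4) = -48485 - 600*(-4) = -48485 + 2400 = -46085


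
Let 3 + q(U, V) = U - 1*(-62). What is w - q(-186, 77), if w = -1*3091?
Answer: -2964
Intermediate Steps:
q(U, V) = 59 + U (q(U, V) = -3 + (U - 1*(-62)) = -3 + (U + 62) = -3 + (62 + U) = 59 + U)
w = -3091
w - q(-186, 77) = -3091 - (59 - 186) = -3091 - 1*(-127) = -3091 + 127 = -2964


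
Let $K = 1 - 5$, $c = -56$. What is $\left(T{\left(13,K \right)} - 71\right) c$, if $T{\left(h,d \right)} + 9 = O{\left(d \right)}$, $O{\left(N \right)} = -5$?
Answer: $4760$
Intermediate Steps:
$K = -4$
$T{\left(h,d \right)} = -14$ ($T{\left(h,d \right)} = -9 - 5 = -14$)
$\left(T{\left(13,K \right)} - 71\right) c = \left(-14 - 71\right) \left(-56\right) = \left(-85\right) \left(-56\right) = 4760$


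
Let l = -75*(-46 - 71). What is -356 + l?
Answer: 8419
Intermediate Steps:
l = 8775 (l = -75*(-117) = 8775)
-356 + l = -356 + 8775 = 8419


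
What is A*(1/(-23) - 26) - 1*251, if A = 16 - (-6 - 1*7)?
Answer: -23144/23 ≈ -1006.3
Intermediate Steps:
A = 29 (A = 16 - (-6 - 7) = 16 - 1*(-13) = 16 + 13 = 29)
A*(1/(-23) - 26) - 1*251 = 29*(1/(-23) - 26) - 1*251 = 29*(-1/23 - 26) - 251 = 29*(-599/23) - 251 = -17371/23 - 251 = -23144/23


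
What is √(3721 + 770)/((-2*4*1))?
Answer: -3*√499/8 ≈ -8.3769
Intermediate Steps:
√(3721 + 770)/((-2*4*1)) = √4491/((-8*1)) = (3*√499)/(-8) = (3*√499)*(-⅛) = -3*√499/8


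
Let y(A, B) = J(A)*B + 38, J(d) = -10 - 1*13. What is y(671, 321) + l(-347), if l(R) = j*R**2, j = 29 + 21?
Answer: 6013105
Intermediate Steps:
J(d) = -23 (J(d) = -10 - 13 = -23)
j = 50
y(A, B) = 38 - 23*B (y(A, B) = -23*B + 38 = 38 - 23*B)
l(R) = 50*R**2
y(671, 321) + l(-347) = (38 - 23*321) + 50*(-347)**2 = (38 - 7383) + 50*120409 = -7345 + 6020450 = 6013105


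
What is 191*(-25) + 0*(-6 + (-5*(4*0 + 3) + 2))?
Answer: -4775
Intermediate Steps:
191*(-25) + 0*(-6 + (-5*(4*0 + 3) + 2)) = -4775 + 0*(-6 + (-5*(0 + 3) + 2)) = -4775 + 0*(-6 + (-5*3 + 2)) = -4775 + 0*(-6 + (-15 + 2)) = -4775 + 0*(-6 - 13) = -4775 + 0*(-19) = -4775 + 0 = -4775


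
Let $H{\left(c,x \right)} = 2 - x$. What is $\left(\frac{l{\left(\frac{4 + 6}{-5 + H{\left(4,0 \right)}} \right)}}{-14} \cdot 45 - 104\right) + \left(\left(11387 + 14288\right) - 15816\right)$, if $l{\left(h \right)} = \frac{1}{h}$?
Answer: $\frac{273167}{28} \approx 9756.0$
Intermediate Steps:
$\left(\frac{l{\left(\frac{4 + 6}{-5 + H{\left(4,0 \right)}} \right)}}{-14} \cdot 45 - 104\right) + \left(\left(11387 + 14288\right) - 15816\right) = \left(\frac{1}{\frac{4 + 6}{-5 + \left(2 - 0\right)} \left(-14\right)} 45 - 104\right) + \left(\left(11387 + 14288\right) - 15816\right) = \left(\frac{1}{10 \frac{1}{-5 + \left(2 + 0\right)}} \left(- \frac{1}{14}\right) 45 - 104\right) + \left(25675 - 15816\right) = \left(\frac{1}{10 \frac{1}{-5 + 2}} \left(- \frac{1}{14}\right) 45 - 104\right) + 9859 = \left(\frac{1}{10 \frac{1}{-3}} \left(- \frac{1}{14}\right) 45 - 104\right) + 9859 = \left(\frac{1}{10 \left(- \frac{1}{3}\right)} \left(- \frac{1}{14}\right) 45 - 104\right) + 9859 = \left(\frac{1}{- \frac{10}{3}} \left(- \frac{1}{14}\right) 45 - 104\right) + 9859 = \left(\left(- \frac{3}{10}\right) \left(- \frac{1}{14}\right) 45 - 104\right) + 9859 = \left(\frac{3}{140} \cdot 45 - 104\right) + 9859 = \left(\frac{27}{28} - 104\right) + 9859 = - \frac{2885}{28} + 9859 = \frac{273167}{28}$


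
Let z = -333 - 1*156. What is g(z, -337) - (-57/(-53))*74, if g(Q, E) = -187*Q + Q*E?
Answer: 13576290/53 ≈ 2.5616e+5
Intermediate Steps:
z = -489 (z = -333 - 156 = -489)
g(Q, E) = -187*Q + E*Q
g(z, -337) - (-57/(-53))*74 = -489*(-187 - 337) - (-57/(-53))*74 = -489*(-524) - (-57*(-1/53))*74 = 256236 - 57*74/53 = 256236 - 1*4218/53 = 256236 - 4218/53 = 13576290/53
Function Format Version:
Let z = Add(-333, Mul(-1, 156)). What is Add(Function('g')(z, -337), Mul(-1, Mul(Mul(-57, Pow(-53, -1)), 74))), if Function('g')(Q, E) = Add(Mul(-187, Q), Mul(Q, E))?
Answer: Rational(13576290, 53) ≈ 2.5616e+5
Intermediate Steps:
z = -489 (z = Add(-333, -156) = -489)
Function('g')(Q, E) = Add(Mul(-187, Q), Mul(E, Q))
Add(Function('g')(z, -337), Mul(-1, Mul(Mul(-57, Pow(-53, -1)), 74))) = Add(Mul(-489, Add(-187, -337)), Mul(-1, Mul(Mul(-57, Pow(-53, -1)), 74))) = Add(Mul(-489, -524), Mul(-1, Mul(Mul(-57, Rational(-1, 53)), 74))) = Add(256236, Mul(-1, Mul(Rational(57, 53), 74))) = Add(256236, Mul(-1, Rational(4218, 53))) = Add(256236, Rational(-4218, 53)) = Rational(13576290, 53)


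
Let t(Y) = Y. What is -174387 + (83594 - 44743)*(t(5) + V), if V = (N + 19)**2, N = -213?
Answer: 1462216104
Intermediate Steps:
V = 37636 (V = (-213 + 19)**2 = (-194)**2 = 37636)
-174387 + (83594 - 44743)*(t(5) + V) = -174387 + (83594 - 44743)*(5 + 37636) = -174387 + 38851*37641 = -174387 + 1462390491 = 1462216104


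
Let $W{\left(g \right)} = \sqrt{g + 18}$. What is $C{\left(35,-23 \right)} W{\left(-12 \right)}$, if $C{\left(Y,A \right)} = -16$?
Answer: $- 16 \sqrt{6} \approx -39.192$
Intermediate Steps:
$W{\left(g \right)} = \sqrt{18 + g}$
$C{\left(35,-23 \right)} W{\left(-12 \right)} = - 16 \sqrt{18 - 12} = - 16 \sqrt{6}$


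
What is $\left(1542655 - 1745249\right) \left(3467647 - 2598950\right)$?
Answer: $-175992800018$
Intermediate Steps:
$\left(1542655 - 1745249\right) \left(3467647 - 2598950\right) = \left(-202594\right) 868697 = -175992800018$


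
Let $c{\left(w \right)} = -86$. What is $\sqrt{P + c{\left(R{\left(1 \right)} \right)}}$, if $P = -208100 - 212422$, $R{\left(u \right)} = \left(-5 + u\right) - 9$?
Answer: $16 i \sqrt{1643} \approx 648.54 i$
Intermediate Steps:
$R{\left(u \right)} = -14 + u$
$P = -420522$
$\sqrt{P + c{\left(R{\left(1 \right)} \right)}} = \sqrt{-420522 - 86} = \sqrt{-420608} = 16 i \sqrt{1643}$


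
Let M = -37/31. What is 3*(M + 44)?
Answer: 3981/31 ≈ 128.42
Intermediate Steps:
M = -37/31 (M = -37*1/31 = -37/31 ≈ -1.1935)
3*(M + 44) = 3*(-37/31 + 44) = 3*(1327/31) = 3981/31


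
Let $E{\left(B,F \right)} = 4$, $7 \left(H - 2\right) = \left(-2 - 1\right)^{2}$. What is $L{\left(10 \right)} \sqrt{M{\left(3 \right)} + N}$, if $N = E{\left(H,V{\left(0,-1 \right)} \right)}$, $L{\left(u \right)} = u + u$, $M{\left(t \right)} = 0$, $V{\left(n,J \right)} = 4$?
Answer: $40$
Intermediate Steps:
$H = \frac{23}{7}$ ($H = 2 + \frac{\left(-2 - 1\right)^{2}}{7} = 2 + \frac{\left(-3\right)^{2}}{7} = 2 + \frac{1}{7} \cdot 9 = 2 + \frac{9}{7} = \frac{23}{7} \approx 3.2857$)
$L{\left(u \right)} = 2 u$
$N = 4$
$L{\left(10 \right)} \sqrt{M{\left(3 \right)} + N} = 2 \cdot 10 \sqrt{0 + 4} = 20 \sqrt{4} = 20 \cdot 2 = 40$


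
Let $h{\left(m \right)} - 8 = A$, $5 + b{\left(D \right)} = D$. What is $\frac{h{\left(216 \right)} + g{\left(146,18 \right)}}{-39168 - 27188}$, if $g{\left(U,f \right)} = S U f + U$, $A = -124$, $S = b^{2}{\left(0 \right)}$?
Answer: $- \frac{105}{106} \approx -0.99057$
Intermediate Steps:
$b{\left(D \right)} = -5 + D$
$S = 25$ ($S = \left(-5 + 0\right)^{2} = \left(-5\right)^{2} = 25$)
$h{\left(m \right)} = -116$ ($h{\left(m \right)} = 8 - 124 = -116$)
$g{\left(U,f \right)} = U + 25 U f$ ($g{\left(U,f \right)} = 25 U f + U = U + 25 U f$)
$\frac{h{\left(216 \right)} + g{\left(146,18 \right)}}{-39168 - 27188} = \frac{-116 + 146 \left(1 + 25 \cdot 18\right)}{-39168 - 27188} = \frac{-116 + 146 \left(1 + 450\right)}{-66356} = \left(-116 + 146 \cdot 451\right) \left(- \frac{1}{66356}\right) = \left(-116 + 65846\right) \left(- \frac{1}{66356}\right) = 65730 \left(- \frac{1}{66356}\right) = - \frac{105}{106}$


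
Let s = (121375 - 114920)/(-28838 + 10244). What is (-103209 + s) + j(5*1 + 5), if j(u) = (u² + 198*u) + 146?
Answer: -1877684357/18594 ≈ -1.0098e+5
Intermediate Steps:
j(u) = 146 + u² + 198*u
s = -6455/18594 (s = 6455/(-18594) = 6455*(-1/18594) = -6455/18594 ≈ -0.34716)
(-103209 + s) + j(5*1 + 5) = (-103209 - 6455/18594) + (146 + (5*1 + 5)² + 198*(5*1 + 5)) = -1919074601/18594 + (146 + (5 + 5)² + 198*(5 + 5)) = -1919074601/18594 + (146 + 10² + 198*10) = -1919074601/18594 + (146 + 100 + 1980) = -1919074601/18594 + 2226 = -1877684357/18594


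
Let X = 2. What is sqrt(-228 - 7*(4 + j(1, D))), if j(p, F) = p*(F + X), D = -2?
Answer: 16*I ≈ 16.0*I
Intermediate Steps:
j(p, F) = p*(2 + F) (j(p, F) = p*(F + 2) = p*(2 + F))
sqrt(-228 - 7*(4 + j(1, D))) = sqrt(-228 - 7*(4 + 1*(2 - 2))) = sqrt(-228 - 7*(4 + 1*0)) = sqrt(-228 - 7*(4 + 0)) = sqrt(-228 - 7*4) = sqrt(-228 - 28) = sqrt(-256) = 16*I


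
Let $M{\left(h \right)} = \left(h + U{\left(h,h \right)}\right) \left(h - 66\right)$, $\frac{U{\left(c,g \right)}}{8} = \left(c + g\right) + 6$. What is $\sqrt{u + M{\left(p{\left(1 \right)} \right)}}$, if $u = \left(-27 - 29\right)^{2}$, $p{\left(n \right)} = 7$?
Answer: $i \sqrt{6717} \approx 81.957 i$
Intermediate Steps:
$U{\left(c,g \right)} = 48 + 8 c + 8 g$ ($U{\left(c,g \right)} = 8 \left(\left(c + g\right) + 6\right) = 8 \left(6 + c + g\right) = 48 + 8 c + 8 g$)
$M{\left(h \right)} = \left(-66 + h\right) \left(48 + 17 h\right)$ ($M{\left(h \right)} = \left(h + \left(48 + 8 h + 8 h\right)\right) \left(h - 66\right) = \left(h + \left(48 + 16 h\right)\right) \left(-66 + h\right) = \left(48 + 17 h\right) \left(-66 + h\right) = \left(-66 + h\right) \left(48 + 17 h\right)$)
$u = 3136$ ($u = \left(-56\right)^{2} = 3136$)
$\sqrt{u + M{\left(p{\left(1 \right)} \right)}} = \sqrt{3136 - \left(10686 - 833\right)} = \sqrt{3136 - 9853} = \sqrt{-6717} = i \sqrt{6717}$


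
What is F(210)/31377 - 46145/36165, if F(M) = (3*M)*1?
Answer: -95007181/75649947 ≈ -1.2559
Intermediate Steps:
F(M) = 3*M
F(210)/31377 - 46145/36165 = (3*210)/31377 - 46145/36165 = 630*(1/31377) - 46145*1/36165 = 210/10459 - 9229/7233 = -95007181/75649947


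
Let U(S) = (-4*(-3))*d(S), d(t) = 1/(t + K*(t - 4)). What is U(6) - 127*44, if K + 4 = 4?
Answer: -5586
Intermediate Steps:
K = 0 (K = -4 + 4 = 0)
d(t) = 1/t (d(t) = 1/(t + 0*(t - 4)) = 1/(t + 0*(-4 + t)) = 1/(t + 0) = 1/t)
U(S) = 12/S (U(S) = (-4*(-3))/S = 12/S)
U(6) - 127*44 = 12/6 - 127*44 = 12*(⅙) - 5588 = 2 - 5588 = -5586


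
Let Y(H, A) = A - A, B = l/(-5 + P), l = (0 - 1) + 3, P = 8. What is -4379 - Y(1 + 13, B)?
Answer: -4379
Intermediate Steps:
l = 2 (l = -1 + 3 = 2)
B = ⅔ (B = 2/(-5 + 8) = 2/3 = 2*(⅓) = ⅔ ≈ 0.66667)
Y(H, A) = 0
-4379 - Y(1 + 13, B) = -4379 - 1*0 = -4379 + 0 = -4379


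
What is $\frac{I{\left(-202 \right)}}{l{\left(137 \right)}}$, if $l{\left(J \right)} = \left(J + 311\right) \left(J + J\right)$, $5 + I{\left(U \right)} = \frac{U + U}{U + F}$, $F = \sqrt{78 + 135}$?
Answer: $- \frac{121347}{4982626432} + \frac{101 \sqrt{213}}{1245656608} \approx -2.3171 \cdot 10^{-5}$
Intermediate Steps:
$F = \sqrt{213} \approx 14.595$
$I{\left(U \right)} = -5 + \frac{2 U}{U + \sqrt{213}}$ ($I{\left(U \right)} = -5 + \frac{U + U}{U + \sqrt{213}} = -5 + \frac{2 U}{U + \sqrt{213}}$)
$l{\left(J \right)} = 2 J \left(311 + J\right)$ ($l{\left(J \right)} = \left(311 + J\right) 2 J = 2 J \left(311 + J\right)$)
$\frac{I{\left(-202 \right)}}{l{\left(137 \right)}} = \frac{\frac{1}{-202 + \sqrt{213}} \left(- 5 \sqrt{213} - -606\right)}{2 \cdot 137 \left(311 + 137\right)} = \frac{\frac{1}{-202 + \sqrt{213}} \left(- 5 \sqrt{213} + 606\right)}{2 \cdot 137 \cdot 448} = \frac{\frac{1}{-202 + \sqrt{213}} \left(606 - 5 \sqrt{213}\right)}{122752} = \frac{606 - 5 \sqrt{213}}{-202 + \sqrt{213}} \cdot \frac{1}{122752} = \frac{606 - 5 \sqrt{213}}{122752 \left(-202 + \sqrt{213}\right)}$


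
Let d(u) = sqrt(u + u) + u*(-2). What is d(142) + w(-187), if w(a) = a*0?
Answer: -284 + 2*sqrt(71) ≈ -267.15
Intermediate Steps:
w(a) = 0
d(u) = -2*u + sqrt(2)*sqrt(u) (d(u) = sqrt(2*u) - 2*u = sqrt(2)*sqrt(u) - 2*u = -2*u + sqrt(2)*sqrt(u))
d(142) + w(-187) = (-2*142 + sqrt(2)*sqrt(142)) + 0 = (-284 + 2*sqrt(71)) + 0 = -284 + 2*sqrt(71)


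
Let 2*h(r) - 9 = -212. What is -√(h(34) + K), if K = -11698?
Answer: -I*√47198/2 ≈ -108.63*I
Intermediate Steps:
h(r) = -203/2 (h(r) = 9/2 + (½)*(-212) = 9/2 - 106 = -203/2)
-√(h(34) + K) = -√(-203/2 - 11698) = -√(-23599/2) = -I*√47198/2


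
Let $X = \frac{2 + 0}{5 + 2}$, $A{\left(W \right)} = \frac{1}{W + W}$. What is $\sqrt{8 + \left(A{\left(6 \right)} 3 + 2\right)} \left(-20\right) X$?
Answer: $- \frac{20 \sqrt{41}}{7} \approx -18.295$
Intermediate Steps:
$A{\left(W \right)} = \frac{1}{2 W}$
$X = \frac{2}{7} \approx 0.28571$
$\sqrt{8 + \left(A{\left(6 \right)} 3 + 2\right)} \left(-20\right) X = \sqrt{8 + \left(\frac{1}{2 \cdot 6} \cdot 3 + 2\right)} \left(-20\right) \frac{2}{7} = \sqrt{8 + \left(\frac{1}{2} \cdot \frac{1}{6} \cdot 3 + 2\right)} \left(-20\right) \frac{2}{7} = \sqrt{8 + \left(\frac{1}{12} \cdot 3 + 2\right)} \left(-20\right) \frac{2}{7} = \sqrt{8 + \left(\frac{1}{4} + 2\right)} \left(-20\right) \frac{2}{7} = \sqrt{8 + \frac{9}{4}} \left(-20\right) \frac{2}{7} = \sqrt{\frac{41}{4}} \left(-20\right) \frac{2}{7} = \frac{\sqrt{41}}{2} \left(-20\right) \frac{2}{7} = - 10 \sqrt{41} \cdot \frac{2}{7} = - \frac{20 \sqrt{41}}{7}$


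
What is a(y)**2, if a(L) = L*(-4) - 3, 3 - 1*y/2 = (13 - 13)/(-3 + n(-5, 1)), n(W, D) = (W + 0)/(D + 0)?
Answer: 729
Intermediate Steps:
n(W, D) = W/D
y = 6 (y = 6 - 2*(13 - 13)/(-3 - 5/1) = 6 - 0/(-3 - 5*1) = 6 - 0/(-3 - 5) = 6 - 0/(-8) = 6 - 0*(-1)/8 = 6 - 2*0 = 6 + 0 = 6)
a(L) = -3 - 4*L (a(L) = -4*L - 3 = -3 - 4*L)
a(y)**2 = (-3 - 4*6)**2 = (-3 - 24)**2 = (-27)**2 = 729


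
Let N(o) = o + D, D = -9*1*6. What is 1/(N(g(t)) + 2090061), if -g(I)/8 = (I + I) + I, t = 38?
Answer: 1/2089095 ≈ 4.7868e-7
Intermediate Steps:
D = -54 (D = -9*6 = -54)
g(I) = -24*I (g(I) = -8*((I + I) + I) = -8*(2*I + I) = -24*I)
N(o) = -54 + o (N(o) = o - 54 = -54 + o)
1/(N(g(t)) + 2090061) = 1/((-54 - 24*38) + 2090061) = 1/((-54 - 912) + 2090061) = 1/(-966 + 2090061) = 1/2089095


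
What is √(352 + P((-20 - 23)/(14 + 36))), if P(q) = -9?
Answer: 7*√7 ≈ 18.520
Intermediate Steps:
√(352 + P((-20 - 23)/(14 + 36))) = √(352 - 9) = √343 = 7*√7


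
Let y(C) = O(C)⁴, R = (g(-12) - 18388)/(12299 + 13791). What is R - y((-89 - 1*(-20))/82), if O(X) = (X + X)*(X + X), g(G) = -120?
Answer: -6776392292491907579/104163349613883445 ≈ -65.055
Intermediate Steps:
O(X) = 4*X² (O(X) = (2*X)*(2*X) = 4*X²)
R = -9254/13045 (R = (-120 - 18388)/(12299 + 13791) = -18508/26090 = -18508*1/26090 = -9254/13045 ≈ -0.70939)
y(C) = 256*C⁸ (y(C) = (4*C²)⁴ = 256*C⁸)
R - y((-89 - 1*(-20))/82) = -9254/13045 - 256*((-89 - 1*(-20))/82)⁸ = -9254/13045 - 256*((-89 + 20)*(1/82))⁸ = -9254/13045 - 256*(-69*1/82)⁸ = -9254/13045 - 256*(-69/82)⁸ = -9254/13045 - 256*513798374428641/2044140858654976 = -9254/13045 - 1*513798374428641/7984925229121 = -9254/13045 - 513798374428641/7984925229121 = -6776392292491907579/104163349613883445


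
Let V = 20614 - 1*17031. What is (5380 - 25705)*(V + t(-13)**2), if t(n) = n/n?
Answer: -72844800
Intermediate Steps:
t(n) = 1
V = 3583 (V = 20614 - 17031 = 3583)
(5380 - 25705)*(V + t(-13)**2) = (5380 - 25705)*(3583 + 1**2) = -20325*(3583 + 1) = -20325*3584 = -72844800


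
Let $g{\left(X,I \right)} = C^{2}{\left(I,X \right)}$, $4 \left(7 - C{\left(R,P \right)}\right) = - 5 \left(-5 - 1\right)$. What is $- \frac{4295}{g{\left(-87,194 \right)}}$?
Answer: $-17180$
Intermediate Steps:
$C{\left(R,P \right)} = - \frac{1}{2}$ ($C{\left(R,P \right)} = 7 - \frac{\left(-5\right) \left(-5 - 1\right)}{4} = 7 - \frac{\left(-5\right) \left(-6\right)}{4} = 7 - \frac{15}{2} = - \frac{1}{2}$)
$g{\left(X,I \right)} = \frac{1}{4}$ ($g{\left(X,I \right)} = \left(- \frac{1}{2}\right)^{2} = \frac{1}{4}$)
$- \frac{4295}{g{\left(-87,194 \right)}} = - 4295 \frac{1}{\frac{1}{4}} = \left(-4295\right) 4 = -17180$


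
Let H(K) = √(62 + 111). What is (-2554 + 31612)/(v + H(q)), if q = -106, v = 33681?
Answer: 16874181/19558786 - 501*√173/19558786 ≈ 0.86240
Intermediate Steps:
H(K) = √173
(-2554 + 31612)/(v + H(q)) = (-2554 + 31612)/(33681 + √173) = 29058/(33681 + √173)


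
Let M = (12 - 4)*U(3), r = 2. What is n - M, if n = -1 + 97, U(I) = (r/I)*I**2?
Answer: 48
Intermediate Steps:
U(I) = 2*I (U(I) = (2/I)*I**2 = 2*I)
n = 96
M = 48 (M = (12 - 4)*(2*3) = 8*6 = 48)
n - M = 96 - 1*48 = 96 - 48 = 48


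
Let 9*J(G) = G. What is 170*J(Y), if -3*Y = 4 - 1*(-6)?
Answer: -1700/27 ≈ -62.963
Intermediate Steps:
Y = -10/3 (Y = -(4 - 1*(-6))/3 = -(4 + 6)/3 = -⅓*10 = -10/3 ≈ -3.3333)
J(G) = G/9
170*J(Y) = 170*((⅑)*(-10/3)) = 170*(-10/27) = -1700/27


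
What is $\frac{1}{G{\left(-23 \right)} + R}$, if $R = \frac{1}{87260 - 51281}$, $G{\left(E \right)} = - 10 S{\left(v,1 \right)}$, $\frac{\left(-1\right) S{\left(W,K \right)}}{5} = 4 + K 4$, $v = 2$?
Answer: $\frac{35979}{14391601} \approx 0.0025$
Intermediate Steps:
$S{\left(W,K \right)} = -20 - 20 K$ ($S{\left(W,K \right)} = - 5 \left(4 + K 4\right) = - 5 \left(4 + 4 K\right) = -20 - 20 K$)
$G{\left(E \right)} = 400$ ($G{\left(E \right)} = - 10 \left(-20 - 20\right) = \left(-10\right) \left(-40\right) = 400$)
$R = \frac{1}{35979} \approx 2.7794 \cdot 10^{-5}$
$\frac{1}{G{\left(-23 \right)} + R} = \frac{1}{400 + \frac{1}{35979}} = \frac{1}{\frac{14391601}{35979}} = \frac{35979}{14391601}$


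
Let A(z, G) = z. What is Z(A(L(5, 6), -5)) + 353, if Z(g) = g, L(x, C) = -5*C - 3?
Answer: 320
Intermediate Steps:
L(x, C) = -3 - 5*C
Z(A(L(5, 6), -5)) + 353 = (-3 - 5*6) + 353 = (-3 - 30) + 353 = -33 + 353 = 320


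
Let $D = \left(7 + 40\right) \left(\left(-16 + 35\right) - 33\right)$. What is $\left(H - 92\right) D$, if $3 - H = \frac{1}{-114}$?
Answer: $\frac{3337705}{57} \approx 58556.0$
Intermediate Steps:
$H = \frac{343}{114}$ ($H = 3 - \frac{1}{-114} = 3 - - \frac{1}{114} = 3 + \frac{1}{114} = \frac{343}{114} \approx 3.0088$)
$D = -658$ ($D = 47 \left(19 - 33\right) = 47 \left(-14\right) = -658$)
$\left(H - 92\right) D = \left(\frac{343}{114} - 92\right) \left(-658\right) = \left(- \frac{10145}{114}\right) \left(-658\right) = \frac{3337705}{57}$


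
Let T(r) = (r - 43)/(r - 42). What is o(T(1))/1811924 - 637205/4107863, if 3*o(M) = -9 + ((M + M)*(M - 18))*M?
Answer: -79578126064930337/512988345821313452 ≈ -0.15513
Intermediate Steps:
T(r) = (-43 + r)/(-42 + r)
o(M) = -3 + 2*M**2*(-18 + M)/3 (o(M) = (-9 + ((M + M)*(M - 18))*M)/3 = (-9 + ((2*M)*(-18 + M))*M)/3 = (-9 + (2*M*(-18 + M))*M)/3 = (-9 + 2*M**2*(-18 + M))/3 = -3 + 2*M**2*(-18 + M)/3)
o(T(1))/1811924 - 637205/4107863 = (-3 - 12*(-43 + 1)**2/(-42 + 1)**2 + 2*((-43 + 1)/(-42 + 1))**3/3)/1811924 - 637205/4107863 = (-3 - 12*(-42/(-41))**2 + 2*(-42/(-41))**3/3)*(1/1811924) - 637205*1/4107863 = (-3 - 12*(-1/41*(-42))**2 + 2*(-1/41*(-42))**3/3)*(1/1811924) - 637205/4107863 = (-3 - 12*(42/41)**2 + 2*(42/41)**3/3)*(1/1811924) - 637205/4107863 = (-3 - 12*1764/1681 + (2/3)*(74088/68921))*(1/1811924) - 637205/4107863 = (-3 - 21168/1681 + 49392/68921)*(1/1811924) - 637205/4107863 = -1025259/68921*1/1811924 - 637205/4107863 = -1025259/124879614004 - 637205/4107863 = -79578126064930337/512988345821313452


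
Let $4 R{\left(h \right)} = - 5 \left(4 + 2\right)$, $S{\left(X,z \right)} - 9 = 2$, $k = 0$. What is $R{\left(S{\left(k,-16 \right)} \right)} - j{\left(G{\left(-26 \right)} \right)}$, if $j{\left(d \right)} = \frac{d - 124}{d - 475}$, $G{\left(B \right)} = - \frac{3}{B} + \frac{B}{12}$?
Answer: $- \frac{288907}{37210} \approx -7.7642$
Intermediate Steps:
$S{\left(X,z \right)} = 11$ ($S{\left(X,z \right)} = 9 + 2 = 11$)
$G{\left(B \right)} = - \frac{3}{B} + \frac{B}{12}$ ($G{\left(B \right)} = - \frac{3}{B} + B \frac{1}{12} = - \frac{3}{B} + \frac{B}{12}$)
$j{\left(d \right)} = \frac{-124 + d}{-475 + d}$
$R{\left(h \right)} = - \frac{15}{2}$ ($R{\left(h \right)} = \frac{\left(-5\right) \left(4 + 2\right)}{4} = \frac{\left(-5\right) 6}{4} = \frac{1}{4} \left(-30\right) = - \frac{15}{2}$)
$R{\left(S{\left(k,-16 \right)} \right)} - j{\left(G{\left(-26 \right)} \right)} = - \frac{15}{2} - \frac{-124 + \left(- \frac{3}{-26} + \frac{1}{12} \left(-26\right)\right)}{-475 + \left(- \frac{3}{-26} + \frac{1}{12} \left(-26\right)\right)} = - \frac{15}{2} - \frac{-124 - \frac{80}{39}}{-475 - \frac{80}{39}} = - \frac{15}{2} - \frac{1}{- \frac{18605}{39}} \left(- \frac{4916}{39}\right) = - \frac{15}{2} - \left(- \frac{39}{18605}\right) \left(- \frac{4916}{39}\right) = - \frac{15}{2} - \frac{4916}{18605} = - \frac{288907}{37210}$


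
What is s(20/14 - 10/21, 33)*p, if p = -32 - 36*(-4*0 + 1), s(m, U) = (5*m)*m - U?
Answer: 853604/441 ≈ 1935.6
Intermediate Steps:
s(m, U) = -U + 5*m² (s(m, U) = 5*m² - U = -U + 5*m²)
p = -68 (p = -32 - 36*(0 + 1) = -32 - 36*1 = -32 - 36 = -68)
s(20/14 - 10/21, 33)*p = (-1*33 + 5*(20/14 - 10/21)²)*(-68) = (-33 + 5*(20*(1/14) - 10*1/21)²)*(-68) = (-33 + 5*(10/7 - 10/21)²)*(-68) = (-33 + 5*(20/21)²)*(-68) = (-33 + 5*(400/441))*(-68) = (-33 + 2000/441)*(-68) = -12553/441*(-68) = 853604/441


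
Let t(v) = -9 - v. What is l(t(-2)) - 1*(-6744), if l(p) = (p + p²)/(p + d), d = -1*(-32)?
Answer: 168642/25 ≈ 6745.7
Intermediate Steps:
d = 32
l(p) = (p + p²)/(32 + p) (l(p) = (p + p²)/(p + 32) = (p + p²)/(32 + p))
l(t(-2)) - 1*(-6744) = (-9 - 1*(-2))*(1 + (-9 - 1*(-2)))/(32 + (-9 - 1*(-2))) - 1*(-6744) = (-9 + 2)*(1 + (-9 + 2))/(32 + (-9 + 2)) + 6744 = -7*(1 - 7)/(32 - 7) + 6744 = -7*(-6)/25 + 6744 = -7*1/25*(-6) + 6744 = 42/25 + 6744 = 168642/25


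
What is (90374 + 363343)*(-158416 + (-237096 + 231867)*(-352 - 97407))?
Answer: 231860001709215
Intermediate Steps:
(90374 + 363343)*(-158416 + (-237096 + 231867)*(-352 - 97407)) = 453717*(-158416 - 5229*(-97759)) = 453717*(-158416 + 511181811) = 453717*511023395 = 231860001709215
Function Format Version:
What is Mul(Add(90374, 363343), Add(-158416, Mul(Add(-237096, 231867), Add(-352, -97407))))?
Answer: 231860001709215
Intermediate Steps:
Mul(Add(90374, 363343), Add(-158416, Mul(Add(-237096, 231867), Add(-352, -97407)))) = Mul(453717, Add(-158416, Mul(-5229, -97759))) = Mul(453717, Add(-158416, 511181811)) = Mul(453717, 511023395) = 231860001709215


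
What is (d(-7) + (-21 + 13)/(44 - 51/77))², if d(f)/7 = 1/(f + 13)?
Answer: 386633569/400880484 ≈ 0.96446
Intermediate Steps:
d(f) = 7/(13 + f) (d(f) = 7/(f + 13) = 7/(13 + f))
(d(-7) + (-21 + 13)/(44 - 51/77))² = (7/(13 - 7) + (-21 + 13)/(44 - 51/77))² = (7/6 - 8/(44 - 51*1/77))² = (7*(⅙) - 8/(44 - 51/77))² = (7/6 - 8/3337/77)² = (7/6 - 8*77/3337)² = (7/6 - 616/3337)² = (19663/20022)² = 386633569/400880484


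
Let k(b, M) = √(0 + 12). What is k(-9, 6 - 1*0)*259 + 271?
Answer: 271 + 518*√3 ≈ 1168.2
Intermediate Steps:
k(b, M) = 2*√3 (k(b, M) = √12 = 2*√3)
k(-9, 6 - 1*0)*259 + 271 = (2*√3)*259 + 271 = 518*√3 + 271 = 271 + 518*√3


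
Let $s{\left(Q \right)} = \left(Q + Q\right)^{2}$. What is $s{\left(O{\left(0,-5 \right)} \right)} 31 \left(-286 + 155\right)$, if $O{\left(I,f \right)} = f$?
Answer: $-406100$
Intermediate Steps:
$s{\left(Q \right)} = 4 Q^{2}$ ($s{\left(Q \right)} = \left(2 Q\right)^{2} = 4 Q^{2}$)
$s{\left(O{\left(0,-5 \right)} \right)} 31 \left(-286 + 155\right) = 4 \left(-5\right)^{2} \cdot 31 \left(-286 + 155\right) = 4 \cdot 25 \cdot 31 \left(-131\right) = 100 \cdot 31 \left(-131\right) = 3100 \left(-131\right) = -406100$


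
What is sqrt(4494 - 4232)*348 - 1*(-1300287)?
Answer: 1300287 + 348*sqrt(262) ≈ 1.3059e+6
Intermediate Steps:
sqrt(4494 - 4232)*348 - 1*(-1300287) = sqrt(262)*348 + 1300287 = 348*sqrt(262) + 1300287 = 1300287 + 348*sqrt(262)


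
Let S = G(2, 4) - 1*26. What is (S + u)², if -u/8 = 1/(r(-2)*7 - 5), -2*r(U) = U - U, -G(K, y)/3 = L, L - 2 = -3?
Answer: 11449/25 ≈ 457.96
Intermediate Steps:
L = -1 (L = 2 - 3 = -1)
G(K, y) = 3 (G(K, y) = -3*(-1) = 3)
r(U) = 0 (r(U) = -(U - U)/2 = -½*0 = 0)
S = -23 (S = 3 - 1*26 = 3 - 26 = -23)
u = 8/5 (u = -8/(0*7 - 5) = -8/(0 - 5) = -8/(-5) = -8*(-⅕) = 8/5 ≈ 1.6000)
(S + u)² = (-23 + 8/5)² = (-107/5)² = 11449/25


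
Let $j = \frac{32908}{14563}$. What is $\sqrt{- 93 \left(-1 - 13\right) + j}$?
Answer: $\frac{\sqrt{276608660842}}{14563} \approx 36.115$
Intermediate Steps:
$j = \frac{32908}{14563}$ ($j = 32908 \cdot \frac{1}{14563} = \frac{32908}{14563} \approx 2.2597$)
$\sqrt{- 93 \left(-1 - 13\right) + j} = \sqrt{- 93 \left(-1 - 13\right) + \frac{32908}{14563}} = \sqrt{\left(-93\right) \left(-14\right) + \frac{32908}{14563}} = \sqrt{1302 + \frac{32908}{14563}} = \sqrt{\frac{18993934}{14563}} = \frac{\sqrt{276608660842}}{14563}$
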